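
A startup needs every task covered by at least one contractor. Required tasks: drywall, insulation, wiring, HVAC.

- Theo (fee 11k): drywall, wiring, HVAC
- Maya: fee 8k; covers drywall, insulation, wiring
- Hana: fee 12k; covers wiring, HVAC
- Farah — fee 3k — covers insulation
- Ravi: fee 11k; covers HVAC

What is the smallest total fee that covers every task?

14

This is a weighted set-cover instance.
Choose Theo and Farah: together they cover drywall, insulation, wiring, HVAC — every task.
Total fee: 11 + 3 = 14.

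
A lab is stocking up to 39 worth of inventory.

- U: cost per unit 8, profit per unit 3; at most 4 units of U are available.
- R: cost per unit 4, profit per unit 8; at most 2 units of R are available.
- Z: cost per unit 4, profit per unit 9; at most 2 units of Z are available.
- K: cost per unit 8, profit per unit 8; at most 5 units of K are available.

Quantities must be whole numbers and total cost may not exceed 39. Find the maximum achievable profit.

This is a bounded integer knapsack.
Take 1×R, 2×Z, and 3×K: cost 36 ≤ 39, profit 1·8 + 2·9 + 3·8 = 50.
Z has the best ratio (9/4) and is taken to its limit of 2; remaining capacity is filled optimally with the others.

50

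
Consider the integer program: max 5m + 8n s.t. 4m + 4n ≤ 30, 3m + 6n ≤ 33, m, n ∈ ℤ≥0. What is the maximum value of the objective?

Relaxing integrality, the LP optimum is 48.00 at (m,n) = (4, 3.5), which is not an integer point.
(m,n)=(3,4): 4·3+4·4=28≤30, 3·3+6·4=33≤33, objective 47.
(m,n)=(4,3): 4·4+4·3=28≤30, 3·4+6·3=30≤33, objective 44.
(m,n)=(2,4): 4·2+4·4=24≤30, 3·2+6·4=30≤33, objective 42.
(m,n)=(5,2): 4·5+4·2=28≤30, 3·5+6·2=27≤33, objective 41.
The best lattice point is (3,4), giving 47.

47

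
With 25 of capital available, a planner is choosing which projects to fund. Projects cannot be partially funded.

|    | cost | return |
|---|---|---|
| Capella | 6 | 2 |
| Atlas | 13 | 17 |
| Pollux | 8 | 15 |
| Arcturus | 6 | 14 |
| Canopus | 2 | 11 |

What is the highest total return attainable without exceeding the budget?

43

Allowing fractional choices, the relaxed optimum would be about 51.8, but projects are indivisible.
Atlas + Pollux + Canopus: cost 13 + 8 + 2 = 23 ≤ 25, return 17 + 15 + 11 = 43.
Capella + Pollux + Arcturus + Canopus: cost 6 + 8 + 6 + 2 = 22 ≤ 25, return 2 + 15 + 14 + 11 = 42.
Atlas + Arcturus + Canopus: cost 13 + 6 + 2 = 21 ≤ 25, return 17 + 14 + 11 = 42.
Best is Atlas, Pollux, and Canopus with total return 43.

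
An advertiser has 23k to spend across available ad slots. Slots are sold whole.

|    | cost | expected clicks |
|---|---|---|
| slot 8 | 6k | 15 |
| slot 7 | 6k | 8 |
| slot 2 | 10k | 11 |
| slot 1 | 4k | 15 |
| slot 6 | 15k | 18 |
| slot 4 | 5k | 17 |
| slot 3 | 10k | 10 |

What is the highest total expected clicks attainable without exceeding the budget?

55

This is an integer program with binary decision variables.
Allowing fractional choices, the relaxed optimum would be about 57.4, but ad slots are indivisible.
slot 8 + slot 7 + slot 1 + slot 4: cost 6 + 6 + 4 + 5 = 21 ≤ 23, expected clicks 15 + 8 + 15 + 17 = 55.
slot 2 + slot 1 + slot 4: cost 10 + 4 + 5 = 19 ≤ 23, expected clicks 11 + 15 + 17 = 43.
slot 8 + slot 1 + slot 4: cost 6 + 4 + 5 = 15 ≤ 23, expected clicks 15 + 15 + 17 = 47.
Best is slot 8, slot 7, slot 1, and slot 4 with total expected clicks 55.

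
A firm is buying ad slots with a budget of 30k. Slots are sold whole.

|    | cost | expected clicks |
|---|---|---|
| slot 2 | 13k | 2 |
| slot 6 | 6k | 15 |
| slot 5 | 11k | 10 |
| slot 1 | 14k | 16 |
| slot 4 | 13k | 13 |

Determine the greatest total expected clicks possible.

38

Allowing fractional choices, the relaxed optimum would be about 41.0, but ad slots are indivisible.
slot 6 + slot 5 + slot 4: cost 6 + 11 + 13 = 30 ≤ 30, expected clicks 15 + 10 + 13 = 38.
slot 6 + slot 1: cost 6 + 14 = 20 ≤ 30, expected clicks 15 + 16 = 31.
Best is slot 6, slot 5, and slot 4 with total expected clicks 38.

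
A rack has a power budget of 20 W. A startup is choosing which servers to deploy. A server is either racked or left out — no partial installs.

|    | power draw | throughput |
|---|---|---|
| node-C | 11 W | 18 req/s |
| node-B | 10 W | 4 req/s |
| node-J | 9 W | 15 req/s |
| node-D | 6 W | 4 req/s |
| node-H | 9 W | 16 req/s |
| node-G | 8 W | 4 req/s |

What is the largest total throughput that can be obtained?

This is a 0-1 knapsack instance.
Allowing fractional choices, the relaxed optimum would be about 34.3, but servers are indivisible.
node-J + node-H: power draw 9 + 9 = 18 ≤ 20, throughput 15 + 16 = 31.
node-C + node-J: power draw 11 + 9 = 20 ≤ 20, throughput 18 + 15 = 33.
node-C + node-H: power draw 11 + 9 = 20 ≤ 20, throughput 18 + 16 = 34.
Best is node-C and node-H with total throughput 34.

34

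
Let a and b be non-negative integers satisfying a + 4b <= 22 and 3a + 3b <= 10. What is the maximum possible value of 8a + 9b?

27

The continuous relaxation peaks at (0, 3.33) with value 30.00; rounding to a feasible lattice point costs some objective.
(a,b)=(0,3): 1·0+4·3=12≤22, 3·0+3·3=9≤10, objective 27.
(a,b)=(1,2): 1·1+4·2=9≤22, 3·1+3·2=9≤10, objective 26.
(a,b)=(0,2): 1·0+4·2=8≤22, 3·0+3·2=6≤10, objective 18.
The best lattice point is (0,3), giving 27.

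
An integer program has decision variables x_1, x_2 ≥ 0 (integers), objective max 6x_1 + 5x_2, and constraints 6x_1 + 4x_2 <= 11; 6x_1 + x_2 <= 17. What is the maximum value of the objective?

Relaxing integrality, the LP optimum is 13.75 at (x_1,x_2) = (0, 2.75), which is not an integer point.
(x_1,x_2)=(1,1): 6·1+4·1=10≤11, 6·1+1·1=7≤17, objective 11.
(x_1,x_2)=(0,2): 6·0+4·2=8≤11, 6·0+1·2=2≤17, objective 10.
(x_1,x_2)=(1,0): 6·1+4·0=6≤11, 6·1+1·0=6≤17, objective 6.
No feasible integer point exceeds 11.

11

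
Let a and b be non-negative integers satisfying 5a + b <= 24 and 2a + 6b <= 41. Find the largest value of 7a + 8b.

The continuous relaxation peaks at (3.68, 5.61) with value 70.61; rounding to a feasible lattice point costs some objective.
(a,b)=(2,6): 5·2+1·6=16≤24, 2·2+6·6=40≤41, objective 62.
(a,b)=(3,5): 5·3+1·5=20≤24, 2·3+6·5=36≤41, objective 61.
(a,b)=(4,4): 5·4+1·4=24≤24, 2·4+6·4=32≤41, objective 60.
No feasible integer point exceeds 62.

62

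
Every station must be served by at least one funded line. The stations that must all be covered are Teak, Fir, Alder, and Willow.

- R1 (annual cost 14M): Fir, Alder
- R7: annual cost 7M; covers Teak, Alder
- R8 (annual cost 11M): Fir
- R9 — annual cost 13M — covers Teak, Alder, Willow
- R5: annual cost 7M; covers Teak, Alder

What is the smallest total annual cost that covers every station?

24

The greedy cost-per-new-station heuristic would pick R7, R8, and R9 for 31, but a cheaper cover exists.
Choose R8 and R9: together they cover Teak, Fir, Alder, Willow — every station.
Total annual cost: 11 + 13 = 24.
No cover costs less than 24.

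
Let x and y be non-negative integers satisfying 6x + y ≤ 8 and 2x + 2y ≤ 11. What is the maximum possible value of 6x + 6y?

30

Relaxing integrality, the LP optimum is 33.00 at (x,y) = (0, 5.5), which is not an integer point.
(x,y)=(0,5): 6·0+1·5=5≤8, 2·0+2·5=10≤11, objective 30.
(x,y)=(0,4): 6·0+1·4=4≤8, 2·0+2·4=8≤11, objective 24.
The best lattice point is (0,5), giving 30.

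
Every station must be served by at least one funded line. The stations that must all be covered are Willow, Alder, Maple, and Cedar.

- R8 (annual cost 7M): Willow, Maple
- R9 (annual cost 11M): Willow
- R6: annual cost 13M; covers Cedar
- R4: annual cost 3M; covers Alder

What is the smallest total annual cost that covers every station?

23

This is an integer covering problem.
Choose R8, R6, and R4: together they cover Willow, Alder, Maple, Cedar — every station.
Total annual cost: 7 + 13 + 3 = 23.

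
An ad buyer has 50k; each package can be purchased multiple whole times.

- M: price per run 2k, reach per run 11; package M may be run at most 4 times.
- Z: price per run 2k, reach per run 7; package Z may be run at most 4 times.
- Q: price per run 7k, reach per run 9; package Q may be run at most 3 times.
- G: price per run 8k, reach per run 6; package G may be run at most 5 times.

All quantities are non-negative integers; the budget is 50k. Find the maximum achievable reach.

105

Take 4×M, 4×Z, 3×Q, and 1×G: price 45 ≤ 50, reach 4·11 + 4·7 + 3·9 + 1·6 = 105.
M has the best ratio (11/2) and is taken to its limit of 4; remaining capacity is filled optimally with the others.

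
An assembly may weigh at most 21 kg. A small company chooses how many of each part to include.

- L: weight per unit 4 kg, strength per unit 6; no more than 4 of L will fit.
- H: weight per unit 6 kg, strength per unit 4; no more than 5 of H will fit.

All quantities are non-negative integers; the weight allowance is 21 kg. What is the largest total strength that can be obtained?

24

L has the best ratio (6/4); taking only L gives at most 4×6 = 24 (stopped by the supply cap of 4).
Optimal: 4×L: weight 16 ≤ 21, strength 4·6 = 24.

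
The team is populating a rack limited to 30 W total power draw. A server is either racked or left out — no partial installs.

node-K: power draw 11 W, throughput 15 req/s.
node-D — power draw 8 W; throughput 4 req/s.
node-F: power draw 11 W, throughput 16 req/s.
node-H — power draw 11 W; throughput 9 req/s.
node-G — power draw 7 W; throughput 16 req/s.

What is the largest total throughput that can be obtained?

47

Allowing fractional choices, the relaxed optimum would be about 47.8, but servers are indivisible.
node-F + node-H + node-G: power draw 11 + 11 + 7 = 29 ≤ 30, throughput 16 + 9 + 16 = 41.
node-K + node-F + node-G: power draw 11 + 11 + 7 = 29 ≤ 30, throughput 15 + 16 + 16 = 47.
node-K + node-H + node-G: power draw 11 + 11 + 7 = 29 ≤ 30, throughput 15 + 9 + 16 = 40.
Best is node-K, node-F, and node-G with total throughput 47.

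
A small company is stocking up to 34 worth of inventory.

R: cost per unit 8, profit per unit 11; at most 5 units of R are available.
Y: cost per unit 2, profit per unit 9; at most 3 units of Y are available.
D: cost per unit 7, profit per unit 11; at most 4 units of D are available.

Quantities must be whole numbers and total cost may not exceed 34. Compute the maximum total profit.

71

This is a bounded integer knapsack.
Y has the best ratio (9/2); taking only Y gives at most 3×9 = 27 (stopped by the supply cap of 3).
Mixing does better — 3×Y and 4×D: cost 34 ≤ 34, profit 3·9 + 4·11 = 71.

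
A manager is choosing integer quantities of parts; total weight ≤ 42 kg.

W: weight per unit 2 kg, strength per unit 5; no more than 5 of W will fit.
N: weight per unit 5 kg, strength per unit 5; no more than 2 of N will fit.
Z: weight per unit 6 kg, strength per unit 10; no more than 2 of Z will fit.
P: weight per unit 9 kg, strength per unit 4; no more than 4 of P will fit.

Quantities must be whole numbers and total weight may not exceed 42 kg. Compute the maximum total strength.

59

W has the best ratio (5/2); taking only W gives at most 5×5 = 25 (stopped by the supply cap of 5).
Mixing does better — 5×W, 2×N, 2×Z, and 1×P: weight 41 ≤ 42, strength 5·5 + 2·5 + 2·10 + 1·4 = 59.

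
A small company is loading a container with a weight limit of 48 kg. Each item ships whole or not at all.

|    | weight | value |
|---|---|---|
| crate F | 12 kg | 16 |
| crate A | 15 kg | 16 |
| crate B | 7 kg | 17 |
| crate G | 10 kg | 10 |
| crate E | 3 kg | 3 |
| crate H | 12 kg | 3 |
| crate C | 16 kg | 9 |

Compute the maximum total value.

crate F + crate A + crate B + crate G: weight 12 + 15 + 7 + 10 = 44 ≤ 48, value 16 + 16 + 17 + 10 = 59.
crate F + crate A + crate B + crate G + crate E: weight 12 + 15 + 7 + 10 + 3 = 47 ≤ 48, value 16 + 16 + 17 + 10 + 3 = 62.
Best is crate F, crate A, crate B, crate G, and crate E with total value 62.

62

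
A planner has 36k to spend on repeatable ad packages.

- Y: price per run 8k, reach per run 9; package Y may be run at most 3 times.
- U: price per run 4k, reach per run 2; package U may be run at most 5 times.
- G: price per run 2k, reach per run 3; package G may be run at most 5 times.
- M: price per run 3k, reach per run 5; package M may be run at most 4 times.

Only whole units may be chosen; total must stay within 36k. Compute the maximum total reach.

2×Y, 4×G, and 4×M: price 36 ≤ 36, reach 2·9 + 4·3 + 4·5 = 50.
2×Y, 5×G, and 3×M: price 35 ≤ 36, reach 2·9 + 5·3 + 3·5 = 48.
Best is 50.

50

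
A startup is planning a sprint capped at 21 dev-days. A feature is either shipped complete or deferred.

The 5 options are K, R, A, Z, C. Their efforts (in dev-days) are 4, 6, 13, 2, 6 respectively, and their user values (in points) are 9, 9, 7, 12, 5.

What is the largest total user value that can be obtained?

35

This is a 0-1 knapsack instance.
Take K, R, Z, and C: effort 4 + 6 + 2 + 6 = 18 ≤ 21, user value 9 + 9 + 12 + 5 = 35.
No other feasible combination does better.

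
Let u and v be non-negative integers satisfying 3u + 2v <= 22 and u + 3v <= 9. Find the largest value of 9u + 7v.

63

(u,v)=(7,0) is feasible, giving 63.
(u,v)=(6,1) is feasible, giving 61.
(u,v)=(6,0) is feasible, giving 54.
The best lattice point is (7,0), giving 63.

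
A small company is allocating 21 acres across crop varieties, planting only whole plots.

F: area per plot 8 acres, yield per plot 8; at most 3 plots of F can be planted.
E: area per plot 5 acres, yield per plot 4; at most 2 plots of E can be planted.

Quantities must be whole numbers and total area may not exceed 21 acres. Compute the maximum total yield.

20

Take 2×F and 1×E: area 21 ≤ 21, yield 2·8 + 1·4 = 20.
No other integer combination yields more.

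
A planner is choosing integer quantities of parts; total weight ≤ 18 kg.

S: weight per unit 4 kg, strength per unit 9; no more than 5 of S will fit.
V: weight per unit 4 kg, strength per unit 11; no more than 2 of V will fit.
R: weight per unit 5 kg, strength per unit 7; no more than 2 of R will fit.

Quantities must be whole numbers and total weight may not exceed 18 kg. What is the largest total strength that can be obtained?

2×S and 2×V: weight 16 ≤ 18, strength 2·9 + 2·11 = 40.
1×S, 2×V, and 1×R: weight 17 ≤ 18, strength 1·9 + 2·11 + 1·7 = 38.
Best is 40.

40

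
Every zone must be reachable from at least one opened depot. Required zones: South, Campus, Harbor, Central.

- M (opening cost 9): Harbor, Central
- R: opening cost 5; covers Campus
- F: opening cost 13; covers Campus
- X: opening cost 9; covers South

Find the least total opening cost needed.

This is an integer covering problem.
Choose M, R, and X: together they cover South, Campus, Harbor, Central — every zone.
Total opening cost: 9 + 5 + 9 = 23.

23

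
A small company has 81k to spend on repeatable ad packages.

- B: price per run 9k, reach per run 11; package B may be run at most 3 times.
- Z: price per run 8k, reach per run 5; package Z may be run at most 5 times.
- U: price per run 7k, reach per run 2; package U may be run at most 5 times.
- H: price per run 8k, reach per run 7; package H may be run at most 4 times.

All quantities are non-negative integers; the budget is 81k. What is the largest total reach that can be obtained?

B has the best ratio (11/9); taking only B gives at most 3×11 = 33 (stopped by the supply cap of 3).
Mixing does better — 3×B, 2×Z, and 4×H: price 75 ≤ 81, reach 3·11 + 2·5 + 4·7 = 71.

71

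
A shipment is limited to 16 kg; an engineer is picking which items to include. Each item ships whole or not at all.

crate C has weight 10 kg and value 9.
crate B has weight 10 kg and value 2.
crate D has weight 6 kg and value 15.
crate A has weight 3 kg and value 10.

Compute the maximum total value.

Allowing fractional choices, the relaxed optimum would be about 31.3, but items are indivisible.
crate C + crate D: weight 10 + 6 = 16 ≤ 16, value 9 + 15 = 24.
crate D + crate A: weight 6 + 3 = 9 ≤ 16, value 15 + 10 = 25.
Best is crate D and crate A with total value 25.

25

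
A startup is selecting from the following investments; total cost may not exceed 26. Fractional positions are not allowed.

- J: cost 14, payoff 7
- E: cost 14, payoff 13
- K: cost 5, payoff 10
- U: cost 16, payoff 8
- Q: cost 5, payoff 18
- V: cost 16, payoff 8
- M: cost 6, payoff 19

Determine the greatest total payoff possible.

Treat it as a binary knapsack problem.
Allowing fractional choices, the relaxed optimum would be about 56.3, but investments are indivisible.
J + Q + M: cost 14 + 5 + 6 = 25 ≤ 26, payoff 7 + 18 + 19 = 44.
E + Q + M: cost 14 + 5 + 6 = 25 ≤ 26, payoff 13 + 18 + 19 = 50.
K + Q + M: cost 5 + 5 + 6 = 16 ≤ 26, payoff 10 + 18 + 19 = 47.
Best is E, Q, and M with total payoff 50.

50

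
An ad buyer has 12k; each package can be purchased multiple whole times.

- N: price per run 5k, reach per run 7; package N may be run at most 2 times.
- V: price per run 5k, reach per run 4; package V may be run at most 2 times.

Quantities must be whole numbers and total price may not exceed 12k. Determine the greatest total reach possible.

1×N and 1×V: price 10 ≤ 12, reach 1·7 + 1·4 = 11.
2×N: price 10 ≤ 12, reach 2·7 = 14.
Best is 14.

14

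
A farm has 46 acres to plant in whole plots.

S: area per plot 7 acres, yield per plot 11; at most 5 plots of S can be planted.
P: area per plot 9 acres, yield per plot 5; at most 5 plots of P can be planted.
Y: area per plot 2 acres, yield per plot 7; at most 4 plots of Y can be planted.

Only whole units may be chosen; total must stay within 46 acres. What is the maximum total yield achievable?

83

Y has the best ratio (7/2); taking only Y gives at most 4×7 = 28 (stopped by the supply cap of 4).
Mixing does better — 5×S and 4×Y: area 43 ≤ 46, yield 5·11 + 4·7 = 83.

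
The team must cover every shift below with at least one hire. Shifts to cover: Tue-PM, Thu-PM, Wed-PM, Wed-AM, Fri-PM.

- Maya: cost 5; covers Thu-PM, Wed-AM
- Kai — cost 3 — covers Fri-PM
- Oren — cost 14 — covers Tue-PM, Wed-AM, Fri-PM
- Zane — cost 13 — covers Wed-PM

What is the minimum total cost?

32

This is an integer covering problem.
The greedy cost-per-new-shift heuristic would pick Maya, Kai, Zane, and Oren for 35, but a cheaper cover exists.
Choose Maya, Oren, and Zane: together they cover Tue-PM, Thu-PM, Wed-PM, Wed-AM, Fri-PM — every shift.
Total cost: 5 + 14 + 13 = 32.
No cover costs less than 32.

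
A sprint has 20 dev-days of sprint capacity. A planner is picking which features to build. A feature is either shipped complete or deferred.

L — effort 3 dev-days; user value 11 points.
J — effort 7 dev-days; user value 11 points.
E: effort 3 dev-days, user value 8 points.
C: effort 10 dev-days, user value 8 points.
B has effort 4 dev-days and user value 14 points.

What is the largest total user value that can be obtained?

44

L + J + E + B: effort 3 + 7 + 3 + 4 = 17 ≤ 20, user value 11 + 11 + 8 + 14 = 44.
L + E + C + B: effort 3 + 3 + 10 + 4 = 20 ≤ 20, user value 11 + 8 + 8 + 14 = 41.
L + J + B: effort 3 + 7 + 4 = 14 ≤ 20, user value 11 + 11 + 14 = 36.
Best is L, J, E, and B with total user value 44.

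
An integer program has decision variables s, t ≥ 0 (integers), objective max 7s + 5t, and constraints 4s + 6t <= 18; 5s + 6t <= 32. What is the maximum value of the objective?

The continuous relaxation peaks at (4.5, 0) with value 31.50; rounding to a feasible lattice point costs some objective.
(s,t)=(4,0): 4·4+6·0=16≤18, 5·4+6·0=20≤32, objective 28.
(s,t)=(3,1): 4·3+6·1=18≤18, 5·3+6·1=21≤32, objective 26.
(s,t)=(3,0): 4·3+6·0=12≤18, 5·3+6·0=15≤32, objective 21.
No feasible integer point exceeds 28.

28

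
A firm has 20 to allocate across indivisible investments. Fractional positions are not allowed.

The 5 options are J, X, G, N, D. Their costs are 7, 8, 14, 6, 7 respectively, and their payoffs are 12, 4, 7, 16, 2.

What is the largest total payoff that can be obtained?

This is an integer program with binary decision variables.
Allowing fractional choices, the relaxed optimum would be about 31.5, but investments are indivisible.
G + N: cost 14 + 6 = 20 ≤ 20, payoff 7 + 16 = 23.
J + N: cost 7 + 6 = 13 ≤ 20, payoff 12 + 16 = 28.
J + N + D: cost 7 + 6 + 7 = 20 ≤ 20, payoff 12 + 16 + 2 = 30.
Best is J, N, and D with total payoff 30.

30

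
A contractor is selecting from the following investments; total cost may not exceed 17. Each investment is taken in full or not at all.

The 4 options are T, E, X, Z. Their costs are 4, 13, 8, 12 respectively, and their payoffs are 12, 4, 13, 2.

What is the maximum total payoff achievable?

25

Allowing fractional choices, the relaxed optimum would be about 26.5, but investments are indivisible.
T + Z: cost 4 + 12 = 16 ≤ 17, payoff 12 + 2 = 14.
T + E: cost 4 + 13 = 17 ≤ 17, payoff 12 + 4 = 16.
T + X: cost 4 + 8 = 12 ≤ 17, payoff 12 + 13 = 25.
Best is T and X with total payoff 25.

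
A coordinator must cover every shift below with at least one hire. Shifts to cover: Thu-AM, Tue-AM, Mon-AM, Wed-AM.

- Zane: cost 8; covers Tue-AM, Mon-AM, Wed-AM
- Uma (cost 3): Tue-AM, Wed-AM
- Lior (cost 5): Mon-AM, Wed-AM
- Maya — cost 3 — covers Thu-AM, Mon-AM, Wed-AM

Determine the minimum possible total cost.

6

Choose Uma and Maya: together they cover Thu-AM, Tue-AM, Mon-AM, Wed-AM — every shift.
Total cost: 3 + 3 = 6.
No cover costs less than 6.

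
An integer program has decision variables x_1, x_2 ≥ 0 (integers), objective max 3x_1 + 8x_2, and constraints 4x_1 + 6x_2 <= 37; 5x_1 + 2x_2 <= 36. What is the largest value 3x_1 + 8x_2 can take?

(x_1,x_2)=(0,6): 4·0+6·6=36≤37, 5·0+2·6=12≤36, objective 48.
(x_1,x_2)=(1,5): 4·1+6·5=34≤37, 5·1+2·5=15≤36, objective 43.
No feasible integer point exceeds 48.

48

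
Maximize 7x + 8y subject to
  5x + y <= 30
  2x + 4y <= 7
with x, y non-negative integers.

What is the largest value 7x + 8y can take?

Relaxing integrality, the LP optimum is 24.50 at (x,y) = (3.5, 0), which is not an integer point.
(x,y)=(3,0): 5·3+1·0=15≤30, 2·3+4·0=6≤7, objective 21.
(x,y)=(2,0): 5·2+1·0=10≤30, 2·2+4·0=4≤7, objective 14.
No feasible integer point exceeds 21.

21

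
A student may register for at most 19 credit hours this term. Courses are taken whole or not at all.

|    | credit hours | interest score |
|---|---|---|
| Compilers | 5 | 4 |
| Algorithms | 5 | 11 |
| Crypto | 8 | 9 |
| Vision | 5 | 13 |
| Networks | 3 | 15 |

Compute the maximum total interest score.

Compilers + Algorithms + Vision + Networks: credit hours 5 + 5 + 5 + 3 = 18 ≤ 19, interest score 4 + 11 + 13 + 15 = 43.
Algorithms + Vision + Networks: credit hours 5 + 5 + 3 = 13 ≤ 19, interest score 11 + 13 + 15 = 39.
Crypto + Vision + Networks: credit hours 8 + 5 + 3 = 16 ≤ 19, interest score 9 + 13 + 15 = 37.
Best is Compilers, Algorithms, Vision, and Networks with total interest score 43.

43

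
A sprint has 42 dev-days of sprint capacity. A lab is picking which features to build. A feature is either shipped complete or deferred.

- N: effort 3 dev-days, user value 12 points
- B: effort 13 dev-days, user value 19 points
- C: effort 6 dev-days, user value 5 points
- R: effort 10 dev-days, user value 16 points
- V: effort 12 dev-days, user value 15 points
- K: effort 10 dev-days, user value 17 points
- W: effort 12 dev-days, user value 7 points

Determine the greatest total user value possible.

This is a 0-1 knapsack instance.
Allowing fractional choices, the relaxed optimum would be about 71.5, but features are indivisible.
N + B + R + K: effort 3 + 13 + 10 + 10 = 36 ≤ 42, user value 12 + 19 + 16 + 17 = 64.
N + C + R + V + K: effort 3 + 6 + 10 + 12 + 10 = 41 ≤ 42, user value 12 + 5 + 16 + 15 + 17 = 65.
N + B + C + R + K: effort 3 + 13 + 6 + 10 + 10 = 42 ≤ 42, user value 12 + 19 + 5 + 16 + 17 = 69.
Best is N, B, C, R, and K with total user value 69.

69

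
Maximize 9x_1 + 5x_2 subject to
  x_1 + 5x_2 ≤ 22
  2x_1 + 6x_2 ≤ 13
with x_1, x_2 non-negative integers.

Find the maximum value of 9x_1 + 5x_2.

54

(x_1,x_2)=(6,0): 1·6+5·0=6≤22, 2·6+6·0=12≤13, objective 54.
(x_1,x_2)=(5,0): 1·5+5·0=5≤22, 2·5+6·0=10≤13, objective 45.
No feasible integer point exceeds 54.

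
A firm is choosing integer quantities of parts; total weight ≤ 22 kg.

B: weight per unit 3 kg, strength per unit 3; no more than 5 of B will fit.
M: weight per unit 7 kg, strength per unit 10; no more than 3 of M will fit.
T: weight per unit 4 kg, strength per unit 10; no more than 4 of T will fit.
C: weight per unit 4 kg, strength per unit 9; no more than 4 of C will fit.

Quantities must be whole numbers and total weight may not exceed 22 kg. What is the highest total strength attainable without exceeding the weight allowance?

49

Take 4×T and 1×C: weight 20 ≤ 22, strength 4·10 + 1·9 = 49.
T has the best ratio (10/4) and is taken to its limit of 4; remaining capacity is filled optimally with the others.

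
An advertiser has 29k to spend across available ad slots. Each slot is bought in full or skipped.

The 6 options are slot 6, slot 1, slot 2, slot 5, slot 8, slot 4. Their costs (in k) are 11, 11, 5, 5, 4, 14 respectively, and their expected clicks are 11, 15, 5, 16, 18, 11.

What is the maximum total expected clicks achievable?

Take slot 1, slot 2, slot 5, and slot 8: cost 11 + 5 + 5 + 4 = 25 ≤ 29, expected clicks 15 + 5 + 16 + 18 = 54.
No other feasible combination does better.

54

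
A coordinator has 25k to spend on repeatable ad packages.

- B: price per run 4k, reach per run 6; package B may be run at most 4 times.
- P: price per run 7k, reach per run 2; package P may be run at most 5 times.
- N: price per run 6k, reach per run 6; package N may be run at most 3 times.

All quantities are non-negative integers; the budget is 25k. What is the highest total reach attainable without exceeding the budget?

30

This is a bounded integer knapsack.
B has the best ratio (6/4); taking only B gives at most 4×6 = 24 (stopped by the supply cap of 4).
Mixing does better — 3×B and 2×N: price 24 ≤ 25, reach 3·6 + 2·6 = 30.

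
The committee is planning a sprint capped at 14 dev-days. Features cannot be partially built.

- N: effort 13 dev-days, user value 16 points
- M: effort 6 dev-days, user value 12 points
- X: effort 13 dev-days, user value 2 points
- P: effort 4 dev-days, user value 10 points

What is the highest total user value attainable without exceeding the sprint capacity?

Allowing fractional choices, the relaxed optimum would be about 26.9, but features are indivisible.
N: effort 13 ≤ 14, user value 16.
M: effort 6 ≤ 14, user value 12.
M + P: effort 6 + 4 = 10 ≤ 14, user value 12 + 10 = 22.
Best is M and P with total user value 22.

22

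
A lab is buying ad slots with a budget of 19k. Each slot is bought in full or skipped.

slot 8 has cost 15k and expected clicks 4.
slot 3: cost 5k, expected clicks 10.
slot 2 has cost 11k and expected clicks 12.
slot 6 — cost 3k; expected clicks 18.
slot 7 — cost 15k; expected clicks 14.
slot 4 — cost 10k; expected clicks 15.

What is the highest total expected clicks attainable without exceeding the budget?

43

Allowing fractional choices, the relaxed optimum would be about 44.1, but ad slots are indivisible.
slot 3 + slot 6 + slot 4: cost 5 + 3 + 10 = 18 ≤ 19, expected clicks 10 + 18 + 15 = 43.
slot 6 + slot 4: cost 3 + 10 = 13 ≤ 19, expected clicks 18 + 15 = 33.
slot 3 + slot 2 + slot 6: cost 5 + 11 + 3 = 19 ≤ 19, expected clicks 10 + 12 + 18 = 40.
Best is slot 3, slot 6, and slot 4 with total expected clicks 43.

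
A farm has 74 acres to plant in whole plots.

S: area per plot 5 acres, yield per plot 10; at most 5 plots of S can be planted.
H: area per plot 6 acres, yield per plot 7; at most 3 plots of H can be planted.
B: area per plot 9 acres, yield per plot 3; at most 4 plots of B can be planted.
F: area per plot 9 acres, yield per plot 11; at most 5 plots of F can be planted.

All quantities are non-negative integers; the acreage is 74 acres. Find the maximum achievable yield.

Take 5×S, 2×H, and 4×F: area 73 ≤ 74, yield 5·10 + 2·7 + 4·11 = 108.
S has the best ratio (10/5) and is taken to its limit of 5; remaining capacity is filled optimally with the others.

108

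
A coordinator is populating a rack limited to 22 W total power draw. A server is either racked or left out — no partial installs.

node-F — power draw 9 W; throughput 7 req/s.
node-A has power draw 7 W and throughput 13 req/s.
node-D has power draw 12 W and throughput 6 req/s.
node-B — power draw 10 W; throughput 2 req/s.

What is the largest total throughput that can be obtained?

Allowing fractional choices, the relaxed optimum would be about 23.0, but servers are indivisible.
node-F + node-A: power draw 9 + 7 = 16 ≤ 22, throughput 7 + 13 = 20.
node-A + node-B: power draw 7 + 10 = 17 ≤ 22, throughput 13 + 2 = 15.
node-A + node-D: power draw 7 + 12 = 19 ≤ 22, throughput 13 + 6 = 19.
Best is node-F and node-A with total throughput 20.

20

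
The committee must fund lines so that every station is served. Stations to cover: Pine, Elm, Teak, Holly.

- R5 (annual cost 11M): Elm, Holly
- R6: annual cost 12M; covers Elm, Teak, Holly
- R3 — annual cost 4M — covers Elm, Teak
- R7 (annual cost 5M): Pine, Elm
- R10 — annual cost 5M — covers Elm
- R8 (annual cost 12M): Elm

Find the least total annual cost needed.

17

The greedy cost-per-new-station heuristic would pick R3, R7, and R5 for 20, but a cheaper cover exists.
Choose R6 and R7: together they cover Pine, Elm, Teak, Holly — every station.
Total annual cost: 12 + 5 = 17.
No cover costs less than 17.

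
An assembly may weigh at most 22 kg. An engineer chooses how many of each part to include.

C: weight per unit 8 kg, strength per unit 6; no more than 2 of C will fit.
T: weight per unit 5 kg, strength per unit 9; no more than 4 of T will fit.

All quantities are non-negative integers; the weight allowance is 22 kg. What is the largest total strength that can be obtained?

Take 4×T: weight 20 ≤ 22, strength 4·9 = 36.
T has the best ratio (9/5) and is taken to its limit of 4; remaining capacity is filled optimally with the others.

36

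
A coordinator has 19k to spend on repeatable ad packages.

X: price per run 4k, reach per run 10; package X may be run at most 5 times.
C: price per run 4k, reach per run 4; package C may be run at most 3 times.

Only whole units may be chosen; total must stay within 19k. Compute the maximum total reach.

40

4×X: price 16 ≤ 19, reach 4·10 = 40.
3×X and 1×C: price 16 ≤ 19, reach 3·10 + 1·4 = 34.
Best is 40.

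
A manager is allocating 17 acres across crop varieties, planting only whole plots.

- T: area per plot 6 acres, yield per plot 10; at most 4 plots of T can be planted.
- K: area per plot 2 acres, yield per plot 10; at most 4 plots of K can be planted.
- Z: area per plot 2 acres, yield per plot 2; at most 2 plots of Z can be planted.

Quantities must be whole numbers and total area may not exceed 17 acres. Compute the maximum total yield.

K has the best ratio (10/2); taking only K gives at most 4×10 = 40 (stopped by the supply cap of 4).
Mixing does better — 1×T, 4×K, and 1×Z: area 16 ≤ 17, yield 1·10 + 4·10 + 1·2 = 52.

52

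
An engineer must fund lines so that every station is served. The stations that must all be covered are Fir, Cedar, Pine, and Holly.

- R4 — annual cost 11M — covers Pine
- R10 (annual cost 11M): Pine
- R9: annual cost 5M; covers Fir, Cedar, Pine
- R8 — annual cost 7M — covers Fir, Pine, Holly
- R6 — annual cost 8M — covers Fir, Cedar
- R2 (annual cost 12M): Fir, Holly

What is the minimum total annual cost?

12

This is a weighted set-cover instance.
Choose R9 and R8: together they cover Fir, Cedar, Pine, Holly — every station.
Total annual cost: 5 + 7 = 12.
No cover costs less than 12.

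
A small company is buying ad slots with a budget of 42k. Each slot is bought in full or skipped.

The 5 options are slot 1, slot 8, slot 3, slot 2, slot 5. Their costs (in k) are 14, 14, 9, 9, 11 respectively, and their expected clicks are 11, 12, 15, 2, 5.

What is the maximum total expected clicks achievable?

Allowing fractional choices, the relaxed optimum would be about 40.3, but ad slots are indivisible.
slot 1 + slot 8 + slot 3: cost 14 + 14 + 9 = 37 ≤ 42, expected clicks 11 + 12 + 15 = 38.
slot 1 + slot 3 + slot 5: cost 14 + 9 + 11 = 34 ≤ 42, expected clicks 11 + 15 + 5 = 31.
slot 8 + slot 3 + slot 5: cost 14 + 9 + 11 = 34 ≤ 42, expected clicks 12 + 15 + 5 = 32.
Best is slot 1, slot 8, and slot 3 with total expected clicks 38.

38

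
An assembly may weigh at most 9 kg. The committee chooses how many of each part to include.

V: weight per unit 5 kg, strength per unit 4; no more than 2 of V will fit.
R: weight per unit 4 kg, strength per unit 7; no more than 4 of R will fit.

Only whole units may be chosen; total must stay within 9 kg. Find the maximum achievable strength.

14

R has the best ratio (7/4); taking only R gives at most 2×7 = 14 (stopped by the weight limit).
Optimal: 2×R: weight 8 ≤ 9, strength 2·7 = 14.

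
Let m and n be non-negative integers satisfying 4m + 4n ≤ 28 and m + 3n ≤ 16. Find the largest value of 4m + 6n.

The continuous relaxation peaks at (2.5, 4.5) with value 37.00; rounding to a feasible lattice point costs some objective.
(m,n)=(3,4): 4·3+4·4=28≤28, 1·3+3·4=15≤16, objective 36.
(m,n)=(4,3): 4·4+4·3=28≤28, 1·4+3·3=13≤16, objective 34.
(m,n)=(1,5): 4·1+4·5=24≤28, 1·1+3·5=16≤16, objective 34.
Maximum is 36 at (m,n)=(3,4).

36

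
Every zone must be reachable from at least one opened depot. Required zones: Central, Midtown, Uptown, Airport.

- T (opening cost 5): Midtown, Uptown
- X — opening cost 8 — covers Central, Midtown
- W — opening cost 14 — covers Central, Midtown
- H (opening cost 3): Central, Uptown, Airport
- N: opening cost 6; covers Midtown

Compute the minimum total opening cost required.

8

This is a weighted set-cover instance.
Choose T and H: together they cover Central, Midtown, Uptown, Airport — every zone.
Total opening cost: 5 + 3 = 8.
No cover costs less than 8.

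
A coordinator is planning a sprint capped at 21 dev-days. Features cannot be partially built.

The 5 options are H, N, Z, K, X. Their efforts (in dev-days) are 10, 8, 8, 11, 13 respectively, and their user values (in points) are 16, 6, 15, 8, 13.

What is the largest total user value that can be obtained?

31

This is an integer program with binary decision variables.
Take H and Z: effort 10 + 8 = 18 ≤ 21, user value 16 + 15 = 31.
No other feasible combination does better.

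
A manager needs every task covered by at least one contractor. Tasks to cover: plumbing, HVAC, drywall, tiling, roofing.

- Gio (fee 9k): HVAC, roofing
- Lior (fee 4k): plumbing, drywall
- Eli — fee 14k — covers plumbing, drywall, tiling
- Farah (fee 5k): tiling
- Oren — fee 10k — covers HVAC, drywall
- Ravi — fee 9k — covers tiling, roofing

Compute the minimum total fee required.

18

Choose Gio, Lior, and Farah: together they cover plumbing, HVAC, drywall, tiling, roofing — every task.
Total fee: 9 + 4 + 5 = 18.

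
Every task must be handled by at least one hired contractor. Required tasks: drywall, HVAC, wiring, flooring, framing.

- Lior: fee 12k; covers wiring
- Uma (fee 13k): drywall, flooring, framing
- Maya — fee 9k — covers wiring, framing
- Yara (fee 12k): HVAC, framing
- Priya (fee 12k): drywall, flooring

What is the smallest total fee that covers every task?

Choose Maya, Yara, and Priya: together they cover drywall, HVAC, wiring, flooring, framing — every task.
Total fee: 9 + 12 + 12 = 33.

33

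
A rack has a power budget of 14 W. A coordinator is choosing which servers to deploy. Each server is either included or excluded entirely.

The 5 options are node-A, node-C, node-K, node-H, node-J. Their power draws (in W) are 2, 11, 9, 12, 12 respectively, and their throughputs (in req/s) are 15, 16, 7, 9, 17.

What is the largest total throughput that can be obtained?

Take node-A and node-J: power draw 2 + 12 = 14 ≤ 14, throughput 15 + 17 = 32.
No other feasible combination does better.

32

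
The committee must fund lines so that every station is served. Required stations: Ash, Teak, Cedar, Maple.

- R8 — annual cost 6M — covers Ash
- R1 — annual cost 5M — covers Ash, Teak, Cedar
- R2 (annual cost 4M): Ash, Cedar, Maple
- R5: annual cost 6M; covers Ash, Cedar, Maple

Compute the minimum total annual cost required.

9

Choose R1 and R2: together they cover Ash, Teak, Cedar, Maple — every station.
Total annual cost: 5 + 4 = 9.
No cover costs less than 9.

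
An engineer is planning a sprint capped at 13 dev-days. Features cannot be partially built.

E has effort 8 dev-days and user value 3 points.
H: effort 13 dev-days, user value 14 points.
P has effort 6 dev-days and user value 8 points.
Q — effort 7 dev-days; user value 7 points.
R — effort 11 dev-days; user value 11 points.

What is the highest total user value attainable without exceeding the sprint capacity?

This is a 0-1 knapsack instance.
Allowing fractional choices, the relaxed optimum would be about 15.5, but features are indivisible.
P + Q: effort 6 + 7 = 13 ≤ 13, user value 8 + 7 = 15.
R: effort 11 ≤ 13, user value 11.
H: effort 13 ≤ 13, user value 14.
Best is P and Q with total user value 15.

15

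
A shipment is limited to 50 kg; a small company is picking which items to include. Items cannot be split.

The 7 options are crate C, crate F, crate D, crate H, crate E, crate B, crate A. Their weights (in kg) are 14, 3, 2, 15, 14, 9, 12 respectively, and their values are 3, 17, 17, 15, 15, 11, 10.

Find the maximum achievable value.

75

Take crate F, crate D, crate H, crate E, and crate B: weight 3 + 2 + 15 + 14 + 9 = 43 ≤ 50, value 17 + 17 + 15 + 15 + 11 = 75.
No other feasible combination does better.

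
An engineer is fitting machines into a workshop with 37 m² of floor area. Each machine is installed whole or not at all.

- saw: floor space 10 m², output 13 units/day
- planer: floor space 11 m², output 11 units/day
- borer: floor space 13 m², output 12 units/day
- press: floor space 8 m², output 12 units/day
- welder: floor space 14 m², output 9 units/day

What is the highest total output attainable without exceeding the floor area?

37

Allowing fractional choices, the relaxed optimum would be about 43.4, but machines are indivisible.
saw + planer + press: floor space 10 + 11 + 8 = 29 ≤ 37, output 13 + 11 + 12 = 36.
saw + borer + press: floor space 10 + 13 + 8 = 31 ≤ 37, output 13 + 12 + 12 = 37.
Best is saw, borer, and press with total output 37.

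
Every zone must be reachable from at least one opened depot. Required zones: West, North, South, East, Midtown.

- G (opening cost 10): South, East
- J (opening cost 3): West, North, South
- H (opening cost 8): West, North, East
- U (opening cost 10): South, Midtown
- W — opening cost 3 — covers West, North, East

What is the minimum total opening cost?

13

Choose U and W: together they cover West, North, South, East, Midtown — every zone.
Total opening cost: 10 + 3 = 13.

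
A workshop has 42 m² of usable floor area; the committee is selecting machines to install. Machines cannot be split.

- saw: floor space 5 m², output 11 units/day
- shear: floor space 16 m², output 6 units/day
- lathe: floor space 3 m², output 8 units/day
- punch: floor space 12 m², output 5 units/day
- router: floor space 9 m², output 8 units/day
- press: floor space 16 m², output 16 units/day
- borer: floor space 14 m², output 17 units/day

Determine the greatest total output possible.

52

Take saw, lathe, press, and borer: floor space 5 + 3 + 16 + 14 = 38 ≤ 42, output 11 + 8 + 16 + 17 = 52.
No other feasible combination does better.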